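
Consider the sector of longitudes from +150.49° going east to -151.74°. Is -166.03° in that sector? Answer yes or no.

Band width going east from +150.49° to -151.74°: ((-151.74 − 150.49) mod 360) = 57.77°.
Offset of -166.03° east of the west edge: ((-166.03 − 150.49) mod 360) = 43.48°.
43.48° ≤ 57.77° ⇒ inside.

Yes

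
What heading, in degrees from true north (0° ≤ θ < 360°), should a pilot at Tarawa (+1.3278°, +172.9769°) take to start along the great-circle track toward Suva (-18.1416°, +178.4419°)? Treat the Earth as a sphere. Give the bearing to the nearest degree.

Δλ = 178.4419 − 172.9769 = 5.4650°.
θ = atan2( sin Δλ · cos φ₂ , cos φ₁ · sin φ₂ − sin φ₁ · cos φ₂ · cos Δλ )
  = atan2(0.09050, -0.33320) = 164.804° → normalised to [0°, 360°): 164.804°.

165°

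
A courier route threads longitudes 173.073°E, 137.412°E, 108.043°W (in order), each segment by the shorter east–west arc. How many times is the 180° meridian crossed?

1

Leg 1: +173.073° → +137.412°, shortest Δλ = -35.661° (west) — does not cross 180°.
Leg 2: +137.412° → -108.043°, shortest Δλ = 114.545° (east) — crosses 180°.
Total crossings: 1.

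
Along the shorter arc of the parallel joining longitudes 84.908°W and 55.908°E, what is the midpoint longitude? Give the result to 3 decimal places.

14.500°W

Signed shortest Δλ from -84.908° to +55.908° is +140.816°.
Midpoint longitude = -84.908° + (+140.816°)/2 = -84.908° + 70.408° = -14.500°.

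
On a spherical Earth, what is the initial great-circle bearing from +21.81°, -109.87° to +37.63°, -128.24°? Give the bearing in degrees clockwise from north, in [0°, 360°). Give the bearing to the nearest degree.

319°

Δλ = -128.24 − -109.87 = -18.37°.
θ = atan2( sin Δλ · cos φ₂ , cos φ₁ · sin φ₂ − sin φ₁ · cos φ₂ · cos Δλ )
  = atan2(-0.24959, 0.28761) = -40.952° → normalised to [0°, 360°): 319.048°.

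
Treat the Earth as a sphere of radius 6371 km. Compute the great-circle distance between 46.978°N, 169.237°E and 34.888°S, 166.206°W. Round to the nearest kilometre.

Δλ = -166.206 − 169.237 = -335.443°; wrapped into (−180°, 180°]: 24.557°.
Δφ = -34.888 − 46.978 = -81.866°.
a = sin²(Δφ/2) + cos φ₁ · cos φ₂ · sin²(Δλ/2) = 0.454566.
c = 2·atan2(√a, √(1−a)) = 1.47980 rad → d = 6371·c ≈ 9427.83 km.

9428 km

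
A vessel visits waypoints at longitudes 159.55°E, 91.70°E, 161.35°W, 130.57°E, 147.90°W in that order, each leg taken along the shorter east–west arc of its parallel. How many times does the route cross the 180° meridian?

Leg 1: +159.55° → +91.70°, shortest Δλ = -67.85° (west) — does not cross 180°.
Leg 2: +91.70° → -161.35°, shortest Δλ = 106.95° (east) — crosses 180°.
Leg 3: -161.35° → +130.57°, shortest Δλ = -68.08° (west) — crosses 180°.
Leg 4: +130.57° → -147.90°, shortest Δλ = 81.53° (east) — crosses 180°.
Total crossings: 3.

3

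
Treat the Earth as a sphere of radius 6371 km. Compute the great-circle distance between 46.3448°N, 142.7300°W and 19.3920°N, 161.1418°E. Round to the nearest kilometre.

Δλ = 161.1418 − -142.7300 = 303.8718°; wrapped into (−180°, 180°]: -56.1282°.
Δφ = 19.3920 − 46.3448 = -26.9528°.
a = sin²(Δφ/2) + cos φ₁ · cos φ₂ · sin²(Δλ/2) = 0.198431.
c = 2·atan2(√a, √(1−a)) = 0.92337 rad → d = 6371·c ≈ 5882.77 km.

5883 km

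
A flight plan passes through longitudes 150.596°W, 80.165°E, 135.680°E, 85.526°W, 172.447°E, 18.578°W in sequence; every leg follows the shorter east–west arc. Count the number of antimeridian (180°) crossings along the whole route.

4

Leg 1: -150.596° → +80.165°, shortest Δλ = -129.239° (west) — crosses 180°.
Leg 2: +80.165° → +135.680°, shortest Δλ = 55.515° (east) — does not cross 180°.
Leg 3: +135.680° → -85.526°, shortest Δλ = 138.794° (east) — crosses 180°.
Leg 4: -85.526° → +172.447°, shortest Δλ = -102.027° (west) — crosses 180°.
Leg 5: +172.447° → -18.578°, shortest Δλ = 168.975° (east) — crosses 180°.
Total crossings: 4.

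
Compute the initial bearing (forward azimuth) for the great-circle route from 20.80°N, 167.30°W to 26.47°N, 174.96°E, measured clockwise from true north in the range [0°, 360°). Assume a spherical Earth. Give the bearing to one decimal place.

292.7°

Δλ = 174.96 − -167.30 = 342.26°; wrapped into (−180°, 180°]: -17.74°.
θ = atan2( sin Δλ · cos φ₂ , cos φ₁ · sin φ₂ − sin φ₁ · cos φ₂ · cos Δλ )
  = atan2(-0.27276, 0.11391) = -67.333° → normalised to [0°, 360°): 292.667°.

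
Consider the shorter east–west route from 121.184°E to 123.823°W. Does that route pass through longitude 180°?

Naïve |-123.823 − 121.184| = 245.007° > 180°, so the shorter arc goes the other way round — across 180°.
Signed shortest Δλ = ((-123.823 − 121.184 + 180) mod 360) − 180 = 114.993°.
Going east by 114.993° from +121.184° passes through 180° before reaching -123.823°.

Yes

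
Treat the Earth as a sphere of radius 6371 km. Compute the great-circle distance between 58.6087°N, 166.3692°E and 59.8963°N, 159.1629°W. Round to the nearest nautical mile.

Δλ = -159.1629 − 166.3692 = -325.5321°; wrapped into (−180°, 180°]: 34.4679°.
Δφ = 59.8963 − 58.6087 = 1.2876°.
a = sin²(Δφ/2) + cos φ₁ · cos φ₂ · sin²(Δλ/2) = 0.023059.
c = 2·atan2(√a, √(1−a)) = 0.30488 rad → d = 6371·c ≈ 1942.41 km ≈ 1048.82 nmi.

1049 nmi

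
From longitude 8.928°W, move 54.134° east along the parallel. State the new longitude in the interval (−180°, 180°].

Start at -8.928°; shift +54.134° → +45.206°.
+45.206° already lies in (−180°, 180°].

45.206°E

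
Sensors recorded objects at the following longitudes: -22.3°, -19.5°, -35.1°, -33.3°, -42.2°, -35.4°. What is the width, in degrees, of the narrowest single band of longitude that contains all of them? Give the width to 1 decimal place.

22.7°

Sort the longitudes: -42.2°, -35.4°, -35.1°, -33.3°, -22.3°, -19.5°.
Eastward gaps between consecutive values (wrapping around): 6.8°, 0.3°, 1.8°, 11.0°, 2.8°, 337.3°.
Largest gap = 337.3° ⇒ minimal covering band is its complement: 360° − 337.3° = 22.7°.
Band runs from -42.2° eastward to -19.5°.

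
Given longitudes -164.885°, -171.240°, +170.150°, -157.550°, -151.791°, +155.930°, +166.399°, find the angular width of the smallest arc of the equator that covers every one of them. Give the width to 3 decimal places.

Sort the longitudes: -171.240°, -164.885°, -157.550°, -151.791°, +155.930°, +166.399°, +170.150°.
Eastward gaps between consecutive values (wrapping around): 6.355°, 7.335°, 5.759°, 307.721°, 10.469°, 3.751°, 18.610°.
Largest gap = 307.721° ⇒ minimal covering band is its complement: 360° − 307.721° = 52.279°.
Band runs from +155.930° eastward to -151.791°, crossing the antimeridian.

52.279°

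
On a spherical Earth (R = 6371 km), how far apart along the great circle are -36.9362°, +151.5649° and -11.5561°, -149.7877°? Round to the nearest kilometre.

6465 km

Δλ = -149.7877 − 151.5649 = -301.3526°; wrapped into (−180°, 180°]: 58.6474°.
Δφ = -11.5561 − -36.9362 = 25.3801°.
a = sin²(Δφ/2) + cos φ₁ · cos φ₂ · sin²(Δλ/2) = 0.236084.
c = 2·atan2(√a, √(1−a)) = 1.01475 rad → d = 6371·c ≈ 6464.97 km.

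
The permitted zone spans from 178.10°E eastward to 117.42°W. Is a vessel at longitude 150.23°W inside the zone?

Band width going east from +178.10° to -117.42°: ((-117.42 − 178.10) mod 360) = 64.48°.
Offset of -150.23° east of the west edge: ((-150.23 − 178.10) mod 360) = 31.67°.
31.67° ≤ 64.48° ⇒ inside.

Yes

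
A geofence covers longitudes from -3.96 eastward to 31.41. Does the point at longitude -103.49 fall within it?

Band width going east from -3.96° to +31.41°: ((31.41 − -3.96) mod 360) = 35.37°.
Offset of -103.49° east of the west edge: ((-103.49 − -3.96) mod 360) = 260.47°.
260.47° > 35.37° ⇒ outside.

No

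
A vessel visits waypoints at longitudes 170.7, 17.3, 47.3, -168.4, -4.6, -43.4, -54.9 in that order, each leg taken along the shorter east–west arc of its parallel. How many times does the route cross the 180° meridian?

1

Leg 1: +170.7° → +17.3°, shortest Δλ = -153.4° (west) — does not cross 180°.
Leg 2: +17.3° → +47.3°, shortest Δλ = 30.0° (east) — does not cross 180°.
Leg 3: +47.3° → -168.4°, shortest Δλ = 144.3° (east) — crosses 180°.
Leg 4: -168.4° → -4.6°, shortest Δλ = 163.8° (east) — does not cross 180°.
Leg 5: -4.6° → -43.4°, shortest Δλ = -38.8° (west) — does not cross 180°.
Leg 6: -43.4° → -54.9°, shortest Δλ = -11.5° (west) — does not cross 180°.
Total crossings: 1.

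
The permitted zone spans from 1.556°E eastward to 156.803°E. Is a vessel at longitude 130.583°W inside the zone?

Band width going east from +1.556° to +156.803°: ((156.803 − 1.556) mod 360) = 155.247°.
Offset of -130.583° east of the west edge: ((-130.583 − 1.556) mod 360) = 227.861°.
227.861° > 155.247° ⇒ outside.

No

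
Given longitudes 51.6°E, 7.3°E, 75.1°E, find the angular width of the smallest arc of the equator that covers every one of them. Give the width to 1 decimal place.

67.8°

Sort the longitudes: +7.3°, +51.6°, +75.1°.
Eastward gaps between consecutive values (wrapping around): 44.3°, 23.5°, 292.2°.
Largest gap = 292.2° ⇒ minimal covering band is its complement: 360° − 292.2° = 67.8°.
Band runs from +7.3° eastward to +75.1°.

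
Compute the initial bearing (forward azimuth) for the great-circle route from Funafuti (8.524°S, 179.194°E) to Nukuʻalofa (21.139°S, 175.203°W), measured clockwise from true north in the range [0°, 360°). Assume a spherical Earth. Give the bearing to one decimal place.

157.4°

Δλ = -175.203 − 179.194 = -354.397°; wrapped into (−180°, 180°]: 5.603°.
θ = atan2( sin Δλ · cos φ₂ , cos φ₁ · sin φ₂ − sin φ₁ · cos φ₂ · cos Δλ )
  = atan2(0.09106, -0.21906) = 157.427° → normalised to [0°, 360°): 157.427°.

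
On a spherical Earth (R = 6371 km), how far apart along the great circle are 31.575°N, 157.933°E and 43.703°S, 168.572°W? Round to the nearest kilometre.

Δλ = -168.572 − 157.933 = -326.505°; wrapped into (−180°, 180°]: 33.495°.
Δφ = -43.703 − 31.575 = -75.278°.
a = sin²(Δφ/2) + cos φ₁ · cos φ₂ · sin²(Δλ/2) = 0.424076.
c = 2·atan2(√a, √(1−a)) = 1.41836 rad → d = 6371·c ≈ 9036.36 km.

9036 km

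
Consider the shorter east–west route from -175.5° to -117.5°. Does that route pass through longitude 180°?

No

Signed shortest Δλ = ((-117.5 − -175.5 + 180) mod 360) − 180 = 58.0°.
Going east by 58.0° from -175.5° reaches -117.5° without touching 180°.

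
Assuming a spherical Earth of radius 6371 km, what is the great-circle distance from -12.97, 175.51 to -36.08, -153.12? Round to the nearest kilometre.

Δλ = -153.12 − 175.51 = -328.63°; wrapped into (−180°, 180°]: 31.37°.
Δφ = -36.08 − -12.97 = -23.11°.
a = sin²(Δφ/2) + cos φ₁ · cos φ₂ · sin²(Δλ/2) = 0.097686.
c = 2·atan2(√a, √(1−a)) = 0.63575 rad → d = 6371·c ≈ 4050.35 km.

4050 km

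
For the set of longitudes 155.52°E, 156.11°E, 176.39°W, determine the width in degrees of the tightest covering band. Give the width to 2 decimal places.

Sort the longitudes: -176.39°, +155.52°, +156.11°.
Eastward gaps between consecutive values (wrapping around): 331.91°, 0.59°, 27.50°.
Largest gap = 331.91° ⇒ minimal covering band is its complement: 360° − 331.91° = 28.09°.
Band runs from +155.52° eastward to -176.39°, crossing the antimeridian.

28.09°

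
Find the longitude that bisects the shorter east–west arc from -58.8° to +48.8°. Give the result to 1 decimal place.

Signed shortest Δλ from -58.8° to +48.8° is +107.6°.
Midpoint longitude = -58.8° + (+107.6°)/2 = -58.8° + 53.8° = -5.0°.

-5.0°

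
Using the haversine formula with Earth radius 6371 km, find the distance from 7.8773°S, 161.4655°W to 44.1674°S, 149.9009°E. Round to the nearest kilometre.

Δλ = 149.9009 − -161.4655 = 311.3664°; wrapped into (−180°, 180°]: -48.6336°.
Δφ = -44.1674 − -7.8773 = -36.2901°.
a = sin²(Δφ/2) + cos φ₁ · cos φ₂ · sin²(Δλ/2) = 0.217467.
c = 2·atan2(√a, √(1−a)) = 0.97028 rad → d = 6371·c ≈ 6181.67 km.

6182 km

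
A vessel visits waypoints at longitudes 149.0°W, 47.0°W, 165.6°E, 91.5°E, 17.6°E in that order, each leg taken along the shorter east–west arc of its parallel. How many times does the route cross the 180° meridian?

1

Leg 1: -149.0° → -47.0°, shortest Δλ = 102.0° (east) — does not cross 180°.
Leg 2: -47.0° → +165.6°, shortest Δλ = -147.4° (west) — crosses 180°.
Leg 3: +165.6° → +91.5°, shortest Δλ = -74.1° (west) — does not cross 180°.
Leg 4: +91.5° → +17.6°, shortest Δλ = -73.9° (west) — does not cross 180°.
Total crossings: 1.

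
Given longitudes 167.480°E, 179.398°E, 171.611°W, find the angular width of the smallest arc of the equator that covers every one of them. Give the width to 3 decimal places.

20.909°

Sort the longitudes: -171.611°, +167.480°, +179.398°.
Eastward gaps between consecutive values (wrapping around): 339.091°, 11.918°, 8.991°.
Largest gap = 339.091° ⇒ minimal covering band is its complement: 360° − 339.091° = 20.909°.
Band runs from +167.480° eastward to -171.611°, crossing the antimeridian.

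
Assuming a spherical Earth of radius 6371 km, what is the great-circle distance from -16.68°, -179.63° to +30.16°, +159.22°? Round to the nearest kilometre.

5680 km

Δλ = 159.22 − -179.63 = 338.85°; wrapped into (−180°, 180°]: -21.15°.
Δφ = 30.16 − -16.68 = 46.84°.
a = sin²(Δφ/2) + cos φ₁ · cos φ₂ · sin²(Δλ/2) = 0.185877.
c = 2·atan2(√a, √(1−a)) = 0.89150 rad → d = 6371·c ≈ 5679.74 km.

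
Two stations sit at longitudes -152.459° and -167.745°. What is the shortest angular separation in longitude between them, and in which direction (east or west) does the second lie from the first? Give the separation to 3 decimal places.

Raw difference: -167.745 − -152.459 = -15.286°.
Normalise into (−180°, 180°]: -15.286° stays -15.286°.
Negative ⇒ the second point lies to the west; separation 15.286°.

15.286° west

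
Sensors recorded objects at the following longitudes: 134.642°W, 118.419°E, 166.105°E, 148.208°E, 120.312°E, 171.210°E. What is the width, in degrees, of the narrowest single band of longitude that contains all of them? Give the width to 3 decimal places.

106.939°

Sort the longitudes: -134.642°, +118.419°, +120.312°, +148.208°, +166.105°, +171.210°.
Eastward gaps between consecutive values (wrapping around): 253.061°, 1.893°, 27.896°, 17.897°, 5.105°, 54.148°.
Largest gap = 253.061° ⇒ minimal covering band is its complement: 360° − 253.061° = 106.939°.
Band runs from +118.419° eastward to -134.642°, crossing the antimeridian.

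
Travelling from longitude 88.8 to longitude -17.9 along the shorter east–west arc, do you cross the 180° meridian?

No

Signed shortest Δλ = ((-17.9 − 88.8 + 180) mod 360) − 180 = -106.7°.
Going west by 106.7° from +88.8° reaches -17.9° without touching 180°.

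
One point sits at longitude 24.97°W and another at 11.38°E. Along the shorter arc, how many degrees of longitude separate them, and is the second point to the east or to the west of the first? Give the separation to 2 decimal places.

36.35° east

Raw difference: 11.38 − -24.97 = 36.35°.
Normalise into (−180°, 180°]: 36.35° stays 36.35°.
Positive ⇒ the second point lies to the east; separation 36.35°.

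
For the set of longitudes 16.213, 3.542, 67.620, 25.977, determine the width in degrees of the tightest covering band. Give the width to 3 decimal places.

Sort the longitudes: +3.542°, +16.213°, +25.977°, +67.620°.
Eastward gaps between consecutive values (wrapping around): 12.671°, 9.764°, 41.643°, 295.922°.
Largest gap = 295.922° ⇒ minimal covering band is its complement: 360° − 295.922° = 64.078°.
Band runs from +3.542° eastward to +67.620°.

64.078°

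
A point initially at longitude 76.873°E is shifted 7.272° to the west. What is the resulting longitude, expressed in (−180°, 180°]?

Start at +76.873°; shift −7.272° → +69.601°.
+69.601° already lies in (−180°, 180°].

69.601°E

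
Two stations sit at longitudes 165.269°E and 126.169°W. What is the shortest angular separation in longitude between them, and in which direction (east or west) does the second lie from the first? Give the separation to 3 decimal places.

Raw difference: -126.169 − 165.269 = -291.438°.
Normalise into (−180°, 180°]: -291.438° + 360° = 68.562°.
Positive ⇒ the second point lies to the east; separation 68.562°.

68.562° east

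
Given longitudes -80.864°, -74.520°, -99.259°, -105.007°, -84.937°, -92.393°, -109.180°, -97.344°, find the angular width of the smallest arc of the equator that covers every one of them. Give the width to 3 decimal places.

Sort the longitudes: -109.180°, -105.007°, -99.259°, -97.344°, -92.393°, -84.937°, -80.864°, -74.520°.
Eastward gaps between consecutive values (wrapping around): 4.173°, 5.748°, 1.915°, 4.951°, 7.456°, 4.073°, 6.344°, 325.340°.
Largest gap = 325.340° ⇒ minimal covering band is its complement: 360° − 325.340° = 34.660°.
Band runs from -109.180° eastward to -74.520°.

34.660°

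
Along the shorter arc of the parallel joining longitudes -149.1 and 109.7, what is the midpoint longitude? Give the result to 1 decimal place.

Signed shortest Δλ from -149.1° to +109.7° is -101.2°.
Midpoint longitude = -149.1° + (-101.2°)/2 = -149.1° − 50.6° = -199.7°.
Normalise into (−180°, 180°]: +160.3°.
(The naïve average (-149.1 + +109.7)/2 = -19.7° is on the wrong side of the globe.)

+160.3°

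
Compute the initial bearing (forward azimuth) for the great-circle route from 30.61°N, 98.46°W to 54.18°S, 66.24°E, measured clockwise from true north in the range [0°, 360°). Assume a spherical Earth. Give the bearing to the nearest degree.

Δλ = 66.24 − -98.46 = 164.70°.
θ = atan2( sin Δλ · cos φ₂ , cos φ₁ · sin φ₂ − sin φ₁ · cos φ₂ · cos Δλ )
  = atan2(0.15443, -0.41043) = 159.381° → normalised to [0°, 360°): 159.381°.

159°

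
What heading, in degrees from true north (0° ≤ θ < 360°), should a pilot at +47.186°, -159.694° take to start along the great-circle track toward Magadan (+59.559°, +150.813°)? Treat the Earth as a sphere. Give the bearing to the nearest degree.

Δλ = 150.813 − -159.694 = 310.507°; wrapped into (−180°, 180°]: -49.493°.
θ = atan2( sin Δλ · cos φ₂ , cos φ₁ · sin φ₂ − sin φ₁ · cos φ₂ · cos Δλ )
  = atan2(-0.38522, 0.34453) = -48.192° → normalised to [0°, 360°): 311.808°.

312°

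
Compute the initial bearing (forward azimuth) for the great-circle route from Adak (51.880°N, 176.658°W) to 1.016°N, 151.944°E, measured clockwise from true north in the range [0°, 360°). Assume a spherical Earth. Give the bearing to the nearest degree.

Δλ = 151.944 − -176.658 = 328.602°; wrapped into (−180°, 180°]: -31.398°.
θ = atan2( sin Δλ · cos φ₂ , cos φ₁ · sin φ₂ − sin φ₁ · cos φ₂ · cos Δλ )
  = atan2(-0.52090, -0.66047) = -141.738° → normalised to [0°, 360°): 218.262°.

218°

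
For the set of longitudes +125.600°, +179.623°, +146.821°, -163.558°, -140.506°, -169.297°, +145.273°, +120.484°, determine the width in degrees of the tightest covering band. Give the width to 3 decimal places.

Sort the longitudes: -169.297°, -163.558°, -140.506°, +120.484°, +125.600°, +145.273°, +146.821°, +179.623°.
Eastward gaps between consecutive values (wrapping around): 5.739°, 23.052°, 260.990°, 5.116°, 19.673°, 1.548°, 32.802°, 11.080°.
Largest gap = 260.990° ⇒ minimal covering band is its complement: 360° − 260.990° = 99.010°.
Band runs from +120.484° eastward to -140.506°, crossing the antimeridian.

99.010°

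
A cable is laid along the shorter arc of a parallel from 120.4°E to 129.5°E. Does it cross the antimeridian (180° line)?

No

Signed shortest Δλ = ((129.5 − 120.4 + 180) mod 360) − 180 = 9.1°.
Going east by 9.1° from +120.4° reaches +129.5° without touching 180°.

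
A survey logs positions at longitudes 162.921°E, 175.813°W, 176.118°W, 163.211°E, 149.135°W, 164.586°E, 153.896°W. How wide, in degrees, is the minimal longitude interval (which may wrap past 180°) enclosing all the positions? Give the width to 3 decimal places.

Sort the longitudes: -176.118°, -175.813°, -153.896°, -149.135°, +162.921°, +163.211°, +164.586°.
Eastward gaps between consecutive values (wrapping around): 0.305°, 21.917°, 4.761°, 312.056°, 0.290°, 1.375°, 19.296°.
Largest gap = 312.056° ⇒ minimal covering band is its complement: 360° − 312.056° = 47.944°.
Band runs from +162.921° eastward to -149.135°, crossing the antimeridian.

47.944°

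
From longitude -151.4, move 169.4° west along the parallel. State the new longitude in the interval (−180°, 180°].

+39.2°

Start at -151.4°; shift −169.4° → -320.8°.
-320.8° lies outside (−180°, 180°]; add 360° → +39.2°.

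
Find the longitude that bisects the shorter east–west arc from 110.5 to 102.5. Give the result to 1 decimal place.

Signed shortest Δλ from +110.5° to +102.5° is -8.0°.
Midpoint longitude = +110.5° + (-8.0°)/2 = +110.5° − 4.0° = +106.5°.

+106.5°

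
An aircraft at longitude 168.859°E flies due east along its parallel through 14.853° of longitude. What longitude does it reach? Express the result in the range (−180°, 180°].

176.288°W

Start at +168.859°; shift +14.853° → +183.712°.
+183.712° lies outside (−180°, 180°]; subtract 360° → -176.288°.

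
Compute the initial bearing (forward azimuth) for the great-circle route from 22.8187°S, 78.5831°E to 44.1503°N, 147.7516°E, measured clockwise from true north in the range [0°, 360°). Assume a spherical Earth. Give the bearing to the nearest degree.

Δλ = 147.7516 − 78.5831 = 69.1685°.
θ = atan2( sin Δλ · cos φ₂ , cos φ₁ · sin φ₂ − sin φ₁ · cos φ₂ · cos Δλ )
  = atan2(0.67061, 0.74099) = 42.146° → normalised to [0°, 360°): 42.146°.

42°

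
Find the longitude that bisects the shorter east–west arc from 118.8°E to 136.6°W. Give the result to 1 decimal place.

Signed shortest Δλ from +118.8° to -136.6° is +104.6°.
Midpoint longitude = +118.8° + (+104.6°)/2 = +118.8° + 52.3° = +171.1°.
(The naïve average (+118.8 + -136.6)/2 = -8.9° is on the wrong side of the globe.)

171.1°E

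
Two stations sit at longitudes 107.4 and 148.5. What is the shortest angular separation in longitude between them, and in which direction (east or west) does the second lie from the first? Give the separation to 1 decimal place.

41.1° east

Raw difference: 148.5 − 107.4 = 41.1°.
Normalise into (−180°, 180°]: 41.1° stays 41.1°.
Positive ⇒ the second point lies to the east; separation 41.1°.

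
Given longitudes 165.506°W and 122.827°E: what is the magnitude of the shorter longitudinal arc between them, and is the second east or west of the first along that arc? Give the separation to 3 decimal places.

71.667° west

Raw difference: 122.827 − -165.506 = 288.333°.
Normalise into (−180°, 180°]: 288.333° − 360° = -71.667°.
Negative ⇒ the second point lies to the west; separation 71.667°.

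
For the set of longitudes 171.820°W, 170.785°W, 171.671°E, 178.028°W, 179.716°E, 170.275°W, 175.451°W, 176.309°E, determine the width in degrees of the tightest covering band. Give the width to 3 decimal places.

18.054°

Sort the longitudes: -178.028°, -175.451°, -171.820°, -170.785°, -170.275°, +171.671°, +176.309°, +179.716°.
Eastward gaps between consecutive values (wrapping around): 2.577°, 3.631°, 1.035°, 0.510°, 341.946°, 4.638°, 3.407°, 2.256°.
Largest gap = 341.946° ⇒ minimal covering band is its complement: 360° − 341.946° = 18.054°.
Band runs from +171.671° eastward to -170.275°, crossing the antimeridian.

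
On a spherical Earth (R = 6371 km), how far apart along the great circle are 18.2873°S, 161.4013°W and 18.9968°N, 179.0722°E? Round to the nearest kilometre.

4662 km

Δλ = 179.0722 − -161.4013 = 340.4735°; wrapped into (−180°, 180°]: -19.5265°.
Δφ = 18.9968 − -18.2873 = 37.2841°.
a = sin²(Δφ/2) + cos φ₁ · cos φ₂ · sin²(Δλ/2) = 0.127996.
c = 2·atan2(√a, √(1−a)) = 0.73175 rad → d = 6371·c ≈ 4661.97 km.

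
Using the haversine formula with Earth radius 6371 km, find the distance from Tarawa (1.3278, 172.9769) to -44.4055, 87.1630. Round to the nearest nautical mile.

Δλ = 87.1630 − 172.9769 = -85.8139°.
Δφ = -44.4055 − 1.3278 = -45.7333°.
a = sin²(Δφ/2) + cos φ₁ · cos φ₂ · sin²(Δλ/2) = 0.482040.
c = 2·atan2(√a, √(1−a)) = 1.53487 rad → d = 6371·c ≈ 9778.65 km ≈ 5280.05 nmi.

5280 nmi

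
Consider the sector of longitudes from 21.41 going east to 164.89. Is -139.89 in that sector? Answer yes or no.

No

Band width going east from +21.41° to +164.89°: ((164.89 − 21.41) mod 360) = 143.48°.
Offset of -139.89° east of the west edge: ((-139.89 − 21.41) mod 360) = 198.70°.
198.70° > 143.48° ⇒ outside.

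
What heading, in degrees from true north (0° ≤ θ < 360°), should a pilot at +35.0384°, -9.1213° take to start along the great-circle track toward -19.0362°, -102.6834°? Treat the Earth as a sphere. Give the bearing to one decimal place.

256.1°

Δλ = -102.6834 − -9.1213 = -93.5621°.
θ = atan2( sin Δλ · cos φ₂ , cos φ₁ · sin φ₂ − sin φ₁ · cos φ₂ · cos Δλ )
  = atan2(-0.94349, -0.23333) = -103.891° → normalised to [0°, 360°): 256.109°.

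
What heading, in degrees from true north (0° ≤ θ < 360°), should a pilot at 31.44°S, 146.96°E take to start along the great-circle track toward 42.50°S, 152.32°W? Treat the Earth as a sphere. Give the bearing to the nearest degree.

121°

Δλ = -152.32 − 146.96 = -299.28°; wrapped into (−180°, 180°]: 60.72°.
θ = atan2( sin Δλ · cos φ₂ , cos φ₁ · sin φ₂ − sin φ₁ · cos φ₂ · cos Δλ )
  = atan2(0.64308, -0.38832) = 121.125° → normalised to [0°, 360°): 121.125°.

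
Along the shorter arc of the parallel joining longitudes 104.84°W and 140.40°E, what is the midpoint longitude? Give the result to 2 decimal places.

Signed shortest Δλ from -104.84° to +140.40° is -114.76°.
Midpoint longitude = -104.84° + (-114.76°)/2 = -104.84° − 57.38° = -162.22°.
(The naïve average (-104.84 + +140.40)/2 = 17.78° is on the wrong side of the globe.)

162.22°W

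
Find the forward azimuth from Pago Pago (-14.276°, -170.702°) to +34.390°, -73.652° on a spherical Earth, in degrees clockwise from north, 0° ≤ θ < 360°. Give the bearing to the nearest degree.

Δλ = -73.652 − -170.702 = 97.050°.
θ = atan2( sin Δλ · cos φ₂ , cos φ₁ · sin φ₂ − sin φ₁ · cos φ₂ · cos Δλ )
  = atan2(0.81897, 0.52241) = 57.467° → normalised to [0°, 360°): 57.467°.

57°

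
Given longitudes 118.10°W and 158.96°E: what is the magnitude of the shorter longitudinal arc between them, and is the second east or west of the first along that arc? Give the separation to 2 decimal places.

82.94° west

Raw difference: 158.96 − -118.10 = 277.06°.
Normalise into (−180°, 180°]: 277.06° − 360° = -82.94°.
Negative ⇒ the second point lies to the west; separation 82.94°.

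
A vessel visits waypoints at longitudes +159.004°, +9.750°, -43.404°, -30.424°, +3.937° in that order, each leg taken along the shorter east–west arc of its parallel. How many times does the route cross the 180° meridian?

0

Leg 1: +159.004° → +9.750°, shortest Δλ = -149.254° (west) — does not cross 180°.
Leg 2: +9.750° → -43.404°, shortest Δλ = -53.154° (west) — does not cross 180°.
Leg 3: -43.404° → -30.424°, shortest Δλ = 12.98° (east) — does not cross 180°.
Leg 4: -30.424° → +3.937°, shortest Δλ = 34.361° (east) — does not cross 180°.
Total crossings: 0.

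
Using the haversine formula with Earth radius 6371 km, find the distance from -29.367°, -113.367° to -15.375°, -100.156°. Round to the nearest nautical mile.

1113 nmi

Δλ = -100.156 − -113.367 = 13.211°.
Δφ = -15.375 − -29.367 = 13.992°.
a = sin²(Δφ/2) + cos φ₁ · cos φ₂ · sin²(Δλ/2) = 0.025955.
c = 2·atan2(√a, √(1−a)) = 0.32362 rad → d = 6371·c ≈ 2061.78 km ≈ 1113.27 nmi.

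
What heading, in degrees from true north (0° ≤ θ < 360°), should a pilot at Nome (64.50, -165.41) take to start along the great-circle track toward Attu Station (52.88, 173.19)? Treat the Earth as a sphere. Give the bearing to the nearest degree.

233°

Δλ = 173.19 − -165.41 = 338.60°; wrapped into (−180°, 180°]: -21.40°.
θ = atan2( sin Δλ · cos φ₂ , cos φ₁ · sin φ₂ − sin φ₁ · cos φ₂ · cos Δλ )
  = atan2(-0.22020, -0.16387) = -126.656° → normalised to [0°, 360°): 233.344°.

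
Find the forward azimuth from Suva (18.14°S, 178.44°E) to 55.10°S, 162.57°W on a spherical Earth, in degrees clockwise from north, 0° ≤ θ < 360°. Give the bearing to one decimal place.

163.1°

Δλ = -162.57 − 178.44 = -341.01°; wrapped into (−180°, 180°]: 18.99°.
θ = atan2( sin Δλ · cos φ₂ , cos φ₁ · sin φ₂ − sin φ₁ · cos φ₂ · cos Δλ )
  = atan2(0.18618, -0.61095) = 163.052° → normalised to [0°, 360°): 163.052°.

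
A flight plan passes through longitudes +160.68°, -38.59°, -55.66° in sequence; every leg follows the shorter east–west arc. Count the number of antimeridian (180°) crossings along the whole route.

1

Leg 1: +160.68° → -38.59°, shortest Δλ = 160.73° (east) — crosses 180°.
Leg 2: -38.59° → -55.66°, shortest Δλ = -17.07° (west) — does not cross 180°.
Total crossings: 1.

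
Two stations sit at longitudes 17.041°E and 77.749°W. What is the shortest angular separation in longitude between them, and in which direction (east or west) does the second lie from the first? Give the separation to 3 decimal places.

Raw difference: -77.749 − 17.041 = -94.79°.
Normalise into (−180°, 180°]: -94.79° stays -94.79°.
Negative ⇒ the second point lies to the west; separation 94.790°.

94.790° west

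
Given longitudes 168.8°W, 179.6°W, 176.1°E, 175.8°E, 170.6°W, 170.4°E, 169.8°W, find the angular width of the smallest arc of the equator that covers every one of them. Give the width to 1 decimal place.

Sort the longitudes: -179.6°, -170.6°, -169.8°, -168.8°, +170.4°, +175.8°, +176.1°.
Eastward gaps between consecutive values (wrapping around): 9.0°, 0.8°, 1.0°, 339.2°, 5.4°, 0.3°, 4.3°.
Largest gap = 339.2° ⇒ minimal covering band is its complement: 360° − 339.2° = 20.8°.
Band runs from +170.4° eastward to -168.8°, crossing the antimeridian.

20.8°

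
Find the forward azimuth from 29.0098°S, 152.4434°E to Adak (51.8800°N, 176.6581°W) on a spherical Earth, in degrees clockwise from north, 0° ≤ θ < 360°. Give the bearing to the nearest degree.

Δλ = -176.6581 − 152.4434 = -329.1015°; wrapped into (−180°, 180°]: 30.8985°.
θ = atan2( sin Δλ · cos φ₂ , cos φ₁ · sin φ₂ − sin φ₁ · cos φ₂ · cos Δλ )
  = atan2(0.31700, 0.94490) = 18.546° → normalised to [0°, 360°): 18.546°.

19°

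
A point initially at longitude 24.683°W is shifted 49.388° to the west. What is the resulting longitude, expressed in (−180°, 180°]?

74.071°W

Start at -24.683°; shift −49.388° → -74.071°.
-74.071° already lies in (−180°, 180°].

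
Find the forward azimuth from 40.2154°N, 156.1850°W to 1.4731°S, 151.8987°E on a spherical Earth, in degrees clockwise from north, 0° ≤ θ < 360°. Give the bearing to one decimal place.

Δλ = 151.8987 − -156.1850 = 308.0837°; wrapped into (−180°, 180°]: -51.9163°.
θ = atan2( sin Δλ · cos φ₂ , cos φ₁ · sin φ₂ − sin φ₁ · cos φ₂ · cos Δλ )
  = atan2(-0.78685, -0.41775) = -117.965° → normalised to [0°, 360°): 242.035°.

242.0°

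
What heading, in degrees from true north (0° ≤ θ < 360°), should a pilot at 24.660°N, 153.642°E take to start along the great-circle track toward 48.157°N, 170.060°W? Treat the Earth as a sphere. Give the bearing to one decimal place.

Δλ = -170.060 − 153.642 = -323.702°; wrapped into (−180°, 180°]: 36.298°.
θ = atan2( sin Δλ · cos φ₂ , cos φ₁ · sin φ₂ − sin φ₁ · cos φ₂ · cos Δλ )
  = atan2(0.39491, 0.45271) = 41.099° → normalised to [0°, 360°): 41.099°.

41.1°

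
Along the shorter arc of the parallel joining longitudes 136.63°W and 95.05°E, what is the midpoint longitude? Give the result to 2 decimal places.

Signed shortest Δλ from -136.63° to +95.05° is -128.32°.
Midpoint longitude = -136.63° + (-128.32°)/2 = -136.63° − 64.16° = -200.79°.
Normalise into (−180°, 180°]: +159.21°.
(The naïve average (-136.63 + +95.05)/2 = -20.79° is on the wrong side of the globe.)

159.21°E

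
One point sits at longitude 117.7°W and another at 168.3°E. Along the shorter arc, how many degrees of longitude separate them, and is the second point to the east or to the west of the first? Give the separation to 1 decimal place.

Raw difference: 168.3 − -117.7 = 286.0°.
Normalise into (−180°, 180°]: 286.0° − 360° = -74.0°.
Negative ⇒ the second point lies to the west; separation 74.0°.

74.0° west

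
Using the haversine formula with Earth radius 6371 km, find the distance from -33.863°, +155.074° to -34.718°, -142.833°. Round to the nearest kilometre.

Δλ = -142.833 − 155.074 = -297.907°; wrapped into (−180°, 180°]: 62.093°.
Δφ = -34.718 − -33.863 = -0.855°.
a = sin²(Δφ/2) + cos φ₁ · cos φ₂ · sin²(Δλ/2) = 0.181598.
c = 2·atan2(√a, √(1−a)) = 0.88045 rad → d = 6371·c ≈ 5609.34 km.

5609 km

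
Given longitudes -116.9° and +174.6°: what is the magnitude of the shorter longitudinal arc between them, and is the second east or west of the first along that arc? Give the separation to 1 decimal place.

Raw difference: 174.6 − -116.9 = 291.5°.
Normalise into (−180°, 180°]: 291.5° − 360° = -68.5°.
Negative ⇒ the second point lies to the west; separation 68.5°.

68.5° west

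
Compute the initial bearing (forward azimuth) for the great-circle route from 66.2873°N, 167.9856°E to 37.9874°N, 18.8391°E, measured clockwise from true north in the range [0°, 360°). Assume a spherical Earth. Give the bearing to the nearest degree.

335°

Δλ = 18.8391 − 167.9856 = -149.1465°.
θ = atan2( sin Δλ · cos φ₂ , cos φ₁ · sin φ₂ − sin φ₁ · cos φ₂ · cos Δλ )
  = atan2(-0.40420, 0.86700) = -24.995° → normalised to [0°, 360°): 335.005°.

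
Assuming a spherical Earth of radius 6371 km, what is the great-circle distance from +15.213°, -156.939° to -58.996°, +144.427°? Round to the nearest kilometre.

Δλ = 144.427 − -156.939 = 301.366°; wrapped into (−180°, 180°]: -58.634°.
Δφ = -58.996 − 15.213 = -74.209°.
a = sin²(Δφ/2) + cos φ₁ · cos φ₂ · sin²(Δλ/2) = 0.483102.
c = 2·atan2(√a, √(1−a)) = 1.53699 rad → d = 6371·c ≈ 9792.19 km.

9792 km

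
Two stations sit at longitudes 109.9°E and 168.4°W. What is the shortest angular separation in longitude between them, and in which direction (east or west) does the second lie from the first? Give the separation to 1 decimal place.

Raw difference: -168.4 − 109.9 = -278.3°.
Normalise into (−180°, 180°]: -278.3° + 360° = 81.7°.
Positive ⇒ the second point lies to the east; separation 81.7°.

81.7° east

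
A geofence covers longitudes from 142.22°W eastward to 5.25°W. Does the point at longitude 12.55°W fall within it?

Yes

Band width going east from -142.22° to -5.25°: ((-5.25 − -142.22) mod 360) = 136.97°.
Offset of -12.55° east of the west edge: ((-12.55 − -142.22) mod 360) = 129.67°.
129.67° ≤ 136.97° ⇒ inside.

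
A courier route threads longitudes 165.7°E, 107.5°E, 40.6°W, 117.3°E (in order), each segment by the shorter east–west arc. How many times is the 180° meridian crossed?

Leg 1: +165.7° → +107.5°, shortest Δλ = -58.2° (west) — does not cross 180°.
Leg 2: +107.5° → -40.6°, shortest Δλ = -148.1° (west) — does not cross 180°.
Leg 3: -40.6° → +117.3°, shortest Δλ = 157.9° (east) — does not cross 180°.
Total crossings: 0.

0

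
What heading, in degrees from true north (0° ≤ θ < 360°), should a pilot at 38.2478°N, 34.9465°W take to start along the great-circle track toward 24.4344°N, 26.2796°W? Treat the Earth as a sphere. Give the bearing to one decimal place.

Δλ = -26.2796 − -34.9465 = 8.6669°.
θ = atan2( sin Δλ · cos φ₂ , cos φ₁ · sin φ₂ − sin φ₁ · cos φ₂ · cos Δλ )
  = atan2(0.13719, -0.23232) = 149.437° → normalised to [0°, 360°): 149.437°.

149.4°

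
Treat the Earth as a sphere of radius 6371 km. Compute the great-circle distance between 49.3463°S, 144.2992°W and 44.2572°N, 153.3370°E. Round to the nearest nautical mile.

Δλ = 153.3370 − -144.2992 = 297.6362°; wrapped into (−180°, 180°]: -62.3638°.
Δφ = 44.2572 − -49.3463 = 93.6035°.
a = sin²(Δφ/2) + cos φ₁ · cos φ₂ · sin²(Δλ/2) = 0.656509.
c = 2·atan2(√a, √(1−a)) = 1.88917 rad → d = 6371·c ≈ 12035.87 km ≈ 6498.85 nmi.

6499 nmi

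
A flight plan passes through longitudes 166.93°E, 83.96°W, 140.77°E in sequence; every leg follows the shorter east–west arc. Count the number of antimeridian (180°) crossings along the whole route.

Leg 1: +166.93° → -83.96°, shortest Δλ = 109.11° (east) — crosses 180°.
Leg 2: -83.96° → +140.77°, shortest Δλ = -135.27° (west) — crosses 180°.
Total crossings: 2.

2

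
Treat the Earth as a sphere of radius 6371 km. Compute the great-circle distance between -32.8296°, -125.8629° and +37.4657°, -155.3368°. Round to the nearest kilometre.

8392 km

Δλ = -155.3368 − -125.8629 = -29.4739°.
Δφ = 37.4657 − -32.8296 = 70.2953°.
a = sin²(Δφ/2) + cos φ₁ · cos φ₂ · sin²(Δλ/2) = 0.374572.
c = 2·atan2(√a, √(1−a)) = 1.31723 rad → d = 6371·c ≈ 8392.09 km.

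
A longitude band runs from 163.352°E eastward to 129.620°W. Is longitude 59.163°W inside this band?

Band width going east from +163.352° to -129.620°: ((-129.620 − 163.352) mod 360) = 67.028°.
Offset of -59.163° east of the west edge: ((-59.163 − 163.352) mod 360) = 137.485°.
137.485° > 67.028° ⇒ outside.

No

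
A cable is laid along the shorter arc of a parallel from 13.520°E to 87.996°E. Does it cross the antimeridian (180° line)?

Signed shortest Δλ = ((87.996 − 13.520 + 180) mod 360) − 180 = 74.476°.
Going east by 74.476° from +13.520° reaches +87.996° without touching 180°.

No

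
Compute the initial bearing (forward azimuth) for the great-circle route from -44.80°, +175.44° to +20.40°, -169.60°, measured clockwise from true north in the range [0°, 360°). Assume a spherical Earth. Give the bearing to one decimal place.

Δλ = -169.60 − 175.44 = -345.04°; wrapped into (−180°, 180°]: 14.96°.
θ = atan2( sin Δλ · cos φ₂ , cos φ₁ · sin φ₂ − sin φ₁ · cos φ₂ · cos Δλ )
  = atan2(0.24195, 0.88539) = 15.284° → normalised to [0°, 360°): 15.284°.

15.3°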